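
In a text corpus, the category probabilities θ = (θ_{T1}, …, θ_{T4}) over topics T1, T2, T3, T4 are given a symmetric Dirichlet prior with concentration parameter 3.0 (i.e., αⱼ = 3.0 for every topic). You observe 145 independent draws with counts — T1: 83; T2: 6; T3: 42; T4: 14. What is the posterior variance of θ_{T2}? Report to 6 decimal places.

0.000342

The Dirichlet prior is conjugate to the Multinomial likelihood: each posterior αⱼ = prior αⱼ + observed count nⱼ.
Posterior concentration: (86.0, 9.0, 45.0, 17.0), total = 157.0.
Var[θ_j] = α_j(Σα−α_j)/((Σα)²(Σα+1)) = 9.0·148.0/(157.0²·158.0) = 0.000342.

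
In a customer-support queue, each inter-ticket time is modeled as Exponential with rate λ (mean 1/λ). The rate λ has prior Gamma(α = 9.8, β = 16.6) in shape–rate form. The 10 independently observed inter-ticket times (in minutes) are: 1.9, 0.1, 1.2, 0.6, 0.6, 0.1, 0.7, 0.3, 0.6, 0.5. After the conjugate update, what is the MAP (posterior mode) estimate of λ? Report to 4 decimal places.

0.8103

With a Gamma(shape α, rate β) prior on the exponential rate λ, the posterior after n observations with total T = Σxᵢ is Gamma(α+n, β+T).
Sum of observations T = 6.6 minutes; n = 10.
Posterior: Gamma(9.8+10, 16.6+6.6) = Gamma(19.8, 23.2).
Mode = (α−1)/β = 0.8103.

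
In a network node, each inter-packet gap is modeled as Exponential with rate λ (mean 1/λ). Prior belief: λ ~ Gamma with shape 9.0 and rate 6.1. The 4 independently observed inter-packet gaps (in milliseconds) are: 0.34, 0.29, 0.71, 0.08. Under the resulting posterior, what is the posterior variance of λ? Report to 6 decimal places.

0.229883

With a Gamma(shape α, rate β) prior on the exponential rate λ, the posterior after n observations with total T = Σxᵢ is Gamma(α+n, β+T).
Sum of observations T = 1.42 milliseconds; n = 4.
Posterior: Gamma(9.0+4, 6.1+1.42) = Gamma(13.0, 7.52).
Var = α/β² = 0.229883.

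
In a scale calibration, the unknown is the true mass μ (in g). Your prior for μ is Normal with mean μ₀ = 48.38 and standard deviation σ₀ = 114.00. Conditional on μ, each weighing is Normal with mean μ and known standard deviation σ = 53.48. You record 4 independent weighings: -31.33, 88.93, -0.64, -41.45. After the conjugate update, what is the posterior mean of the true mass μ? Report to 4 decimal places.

6.1983

For Normal data with known variance σ², a Normal(μ₀, σ₀²) prior on μ is conjugate. Posterior precision = 1/σ₀² + n/σ²; posterior mean is the precision-weighted average of μ₀ and x̄.
Σxᵢ = (-31.33) + 88.93 + (-0.64) + (-41.45) = 15.51, so n·x̄ = 15.51.
σ₀² = 114.00² = 12996, σ² = 53.48² = 2860.1104; σ² + n·σ₀² = 2860.1104 + 4·12996 = 54844.1104.
Posterior mean = (μ₀/σ₀² + n·x̄/σ²)/(1/σ₀² + n/σ²) = (σ²·μ₀ + σ₀²·n·x̄)/(σ² + n·σ₀²) = (2860.1104·48.38 + 12996·15.51)/54844.1104 = 339940.101152/54844.1104 = 6.1983.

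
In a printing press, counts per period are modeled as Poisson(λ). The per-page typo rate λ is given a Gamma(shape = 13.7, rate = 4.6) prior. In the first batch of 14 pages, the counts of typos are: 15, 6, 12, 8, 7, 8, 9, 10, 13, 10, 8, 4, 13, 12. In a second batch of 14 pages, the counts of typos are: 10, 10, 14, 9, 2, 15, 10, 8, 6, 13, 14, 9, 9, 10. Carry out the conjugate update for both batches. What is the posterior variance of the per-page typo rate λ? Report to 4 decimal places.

0.2707

With a Gamma(shape α, rate β) prior, the Poisson likelihood is conjugate: the posterior is Gamma(α + ΣXᵢ, β + n).
Batch 1: sum of counts S = 135 over n = 14 pages.
After batch 1: Gamma(α+S, β+n) = Gamma(13.7+135, 4.6+14) = Gamma(148.7, 18.6).
Batch 2: sum of counts S = 139 over n = 14 pages.
After batch 2: Gamma(α+S, β+n) = Gamma(148.7+139, 18.6+14) = Gamma(287.7, 32.6).
Var = α/β² = 287.7/32.6² = 0.2707.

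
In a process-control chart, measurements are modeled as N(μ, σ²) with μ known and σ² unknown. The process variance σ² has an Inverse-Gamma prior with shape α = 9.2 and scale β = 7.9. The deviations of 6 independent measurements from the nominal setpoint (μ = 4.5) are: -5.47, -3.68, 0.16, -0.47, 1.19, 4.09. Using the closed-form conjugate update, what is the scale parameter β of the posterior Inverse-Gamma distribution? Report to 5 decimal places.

38.82700

With known mean μ and an Inverse-Gamma(α, β) prior on σ², the Normal likelihood is conjugate: posterior is Inv-Gamma(α + n/2, β + Σ(xᵢ−μ)²/2).
Σ(xᵢ−μ)² = (-5.47)² + (-3.68)² + (0.16)² + (-0.47)² + (1.19)² + (4.09)² = 61.8540.
Posterior: Inv-Gamma(9.2 + 6/2, 7.9 + 61.8540/2) = Inv-Gamma(12.20, 38.82700).
Posterior β = 38.82700.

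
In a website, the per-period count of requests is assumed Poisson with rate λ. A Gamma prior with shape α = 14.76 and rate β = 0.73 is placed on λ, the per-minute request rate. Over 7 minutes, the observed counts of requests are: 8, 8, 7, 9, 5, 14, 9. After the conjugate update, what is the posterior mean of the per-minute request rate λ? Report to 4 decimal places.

9.6714

With a Gamma(shape α, rate β) prior, the Poisson likelihood is conjugate: the posterior is Gamma(α + ΣXᵢ, β + n).
Sum of counts S = 60 over n = 7 minutes.
Posterior: Gamma(α+S, β+n) = Gamma(14.76+60, 0.73+7) = Gamma(74.76, 7.73).
Posterior mean = α/β = 74.76/7.73 = 9.6714.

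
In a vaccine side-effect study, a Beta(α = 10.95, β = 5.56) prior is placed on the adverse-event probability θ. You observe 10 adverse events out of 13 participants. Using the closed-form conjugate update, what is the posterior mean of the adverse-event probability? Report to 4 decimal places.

The Beta prior is conjugate to a Binomial/Bernoulli likelihood; the update adds successes to α and failures to β.
Posterior: Beta(α+k, β+n−k) = Beta(10.95+10, 5.56+3) = Beta(20.95, 8.56).
Posterior mean = α/(α+β) = 20.95/29.51 = 0.7099.

0.7099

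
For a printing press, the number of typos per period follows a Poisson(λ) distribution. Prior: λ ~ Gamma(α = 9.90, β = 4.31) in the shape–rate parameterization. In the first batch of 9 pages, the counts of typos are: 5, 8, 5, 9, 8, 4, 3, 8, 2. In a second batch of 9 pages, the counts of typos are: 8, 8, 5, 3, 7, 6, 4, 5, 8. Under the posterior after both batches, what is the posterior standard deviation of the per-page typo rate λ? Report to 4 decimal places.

With a Gamma(shape α, rate β) prior, the Poisson likelihood is conjugate: the posterior is Gamma(α + ΣXᵢ, β + n).
Batch 1: sum of counts S = 52 over n = 9 pages.
After batch 1: Gamma(α+S, β+n) = Gamma(9.90+52, 4.31+9) = Gamma(61.90, 13.31).
Batch 2: sum of counts S = 54 over n = 9 pages.
After batch 2: Gamma(α+S, β+n) = Gamma(61.90+54, 13.31+9) = Gamma(115.90, 22.31).
SD = √α/β = √115.90/22.31 = 0.4825.

0.4825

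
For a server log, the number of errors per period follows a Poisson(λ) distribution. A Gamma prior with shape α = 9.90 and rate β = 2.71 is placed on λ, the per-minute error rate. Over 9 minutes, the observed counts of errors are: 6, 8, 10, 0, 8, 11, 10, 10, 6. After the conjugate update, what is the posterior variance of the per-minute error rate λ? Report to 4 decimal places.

0.5754

With a Gamma(shape α, rate β) prior, the Poisson likelihood is conjugate: the posterior is Gamma(α + ΣXᵢ, β + n).
Sum of counts S = 69 over n = 9 minutes.
Posterior: Gamma(α+S, β+n) = Gamma(9.90+69, 2.71+9) = Gamma(78.90, 11.71).
Var = α/β² = 78.90/11.71² = 0.5754.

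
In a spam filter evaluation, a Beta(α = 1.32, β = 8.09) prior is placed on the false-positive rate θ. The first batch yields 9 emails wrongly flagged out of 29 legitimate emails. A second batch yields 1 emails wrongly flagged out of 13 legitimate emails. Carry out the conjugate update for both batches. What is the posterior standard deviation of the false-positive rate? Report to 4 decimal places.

The Beta prior is conjugate to a Binomial/Bernoulli likelihood; the update adds successes to α and failures to β.
After batch 1: Beta(1.32+9, 8.09+20) = Beta(10.32, 28.09).
After batch 2: Beta(10.32+1, 28.09+12) = Beta(11.32, 40.09).
Var = αβ/((α+β)²(α+β+1)) = 11.32·40.09/(51.41²·52.41) = 0.00327622; SD = √0.00327622 = 0.0572.

0.0572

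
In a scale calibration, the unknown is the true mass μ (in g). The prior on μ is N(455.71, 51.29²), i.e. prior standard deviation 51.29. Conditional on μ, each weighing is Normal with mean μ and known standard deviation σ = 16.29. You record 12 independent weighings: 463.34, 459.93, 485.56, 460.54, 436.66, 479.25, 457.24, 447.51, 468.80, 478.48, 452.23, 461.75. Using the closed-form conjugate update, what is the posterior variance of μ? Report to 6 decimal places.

For Normal data with known variance σ², a Normal(μ₀, σ₀²) prior on μ is conjugate. Posterior precision = 1/σ₀² + n/σ²; posterior mean is the precision-weighted average of μ₀ and x̄.
σ₀² = 51.29² = 2630.6641, σ² = 16.29² = 265.3641; σ² + n·σ₀² = 265.3641 + 12·2630.6641 = 31833.3333.
Posterior precision = 1/σ₀² + n/σ² = 1/2630.6641 + 12/265.3641 = (σ² + n·σ₀²)/(σ₀²σ²) = 31833.3333/(2630.6641·265.3641); posterior variance σₙ² = σ₀²σ²/(σ² + n·σ₀²) = 2630.6641·265.3641/31833.3333 = 21.929334.

21.929334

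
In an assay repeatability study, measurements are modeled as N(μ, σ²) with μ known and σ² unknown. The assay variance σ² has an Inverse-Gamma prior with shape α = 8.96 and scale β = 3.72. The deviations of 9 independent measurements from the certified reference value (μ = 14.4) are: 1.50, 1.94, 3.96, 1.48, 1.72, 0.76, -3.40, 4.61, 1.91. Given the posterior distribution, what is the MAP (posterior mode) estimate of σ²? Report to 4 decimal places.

With known mean μ and an Inverse-Gamma(α, β) prior on σ², the Normal likelihood is conjugate: posterior is Inv-Gamma(α + n/2, β + Σ(xᵢ−μ)²/2).
Σ(xᵢ−μ)² = (1.50)² + (1.94)² + (3.96)² + (1.48)² + (1.72)² + (0.76)² + (-3.40)² + (4.61)² + (1.91)² = 63.8818.
Posterior: Inv-Gamma(8.96 + 9/2, 3.72 + 63.8818/2) = Inv-Gamma(13.46, 35.66090).
Mode = β/(α+1) = 35.66090/14.46 = 2.4662.

2.4662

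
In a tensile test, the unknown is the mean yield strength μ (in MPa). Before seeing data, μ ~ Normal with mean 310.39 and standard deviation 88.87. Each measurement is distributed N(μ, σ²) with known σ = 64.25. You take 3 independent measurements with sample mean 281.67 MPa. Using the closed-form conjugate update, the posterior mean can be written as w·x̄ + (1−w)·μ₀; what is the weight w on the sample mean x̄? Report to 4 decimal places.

0.8516

For Normal data with known variance σ², a Normal(μ₀, σ₀²) prior on μ is conjugate. Posterior precision = 1/σ₀² + n/σ²; posterior mean is the precision-weighted average of μ₀ and x̄.
σ₀² = 88.87² = 7897.8769, σ² = 64.25² = 4128.0625. Prior precision 1/σ₀² = 1/7897.8769; data precision n/σ² = 3/4128.0625.
w = (n/σ²)/(1/σ₀² + n/σ²) = n·σ₀²/(σ² + n·σ₀²) = 3·7897.8769/(4128.0625 + 3·7897.8769) = 23693.6307/27821.6932 = 0.8516.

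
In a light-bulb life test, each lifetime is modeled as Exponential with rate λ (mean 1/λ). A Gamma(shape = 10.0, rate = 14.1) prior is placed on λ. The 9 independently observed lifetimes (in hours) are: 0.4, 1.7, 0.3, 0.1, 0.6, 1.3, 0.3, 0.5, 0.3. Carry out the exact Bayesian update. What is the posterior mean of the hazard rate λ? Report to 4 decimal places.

0.9694

With a Gamma(shape α, rate β) prior on the exponential rate λ, the posterior after n observations with total T = Σxᵢ is Gamma(α+n, β+T).
Sum of observations T = 5.5 hours; n = 9.
Posterior: Gamma(10.0+9, 14.1+5.5) = Gamma(19.0, 19.6).
Posterior mean of λ = α/β = 19.0/19.6 = 0.9694.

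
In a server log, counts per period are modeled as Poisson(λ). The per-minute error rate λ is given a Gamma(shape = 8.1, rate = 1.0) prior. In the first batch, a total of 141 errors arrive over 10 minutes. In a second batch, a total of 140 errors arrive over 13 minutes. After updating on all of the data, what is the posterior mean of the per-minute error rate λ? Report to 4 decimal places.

12.0458

With a Gamma(shape α, rate β) prior, the Poisson likelihood is conjugate: the posterior is Gamma(α + ΣXᵢ, β + n).
After batch 1: Gamma(α+S, β+n) = Gamma(8.1+141, 1.0+10) = Gamma(149.1, 11.0).
After batch 2: Gamma(α+S, β+n) = Gamma(149.1+140, 11.0+13) = Gamma(289.1, 24.0).
Posterior mean = α/β = 289.1/24.0 = 12.0458.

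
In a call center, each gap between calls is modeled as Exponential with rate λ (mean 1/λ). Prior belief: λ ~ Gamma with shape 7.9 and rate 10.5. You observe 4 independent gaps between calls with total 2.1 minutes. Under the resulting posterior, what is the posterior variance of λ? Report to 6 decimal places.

0.074956

With a Gamma(shape α, rate β) prior on the exponential rate λ, the posterior after n observations with total T = Σxᵢ is Gamma(α+n, β+T).
Posterior: Gamma(7.9+4, 10.5+2.1) = Gamma(11.9, 12.6).
Var = α/β² = 0.074956.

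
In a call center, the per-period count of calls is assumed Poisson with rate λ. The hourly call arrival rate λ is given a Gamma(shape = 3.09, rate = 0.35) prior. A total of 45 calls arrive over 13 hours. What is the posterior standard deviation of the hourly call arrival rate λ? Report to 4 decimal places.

0.5195

With a Gamma(shape α, rate β) prior, the Poisson likelihood is conjugate: the posterior is Gamma(α + ΣXᵢ, β + n).
Posterior: Gamma(α+S, β+n) = Gamma(3.09+45, 0.35+13) = Gamma(48.09, 13.35).
SD = √α/β = √48.09/13.35 = 0.5195.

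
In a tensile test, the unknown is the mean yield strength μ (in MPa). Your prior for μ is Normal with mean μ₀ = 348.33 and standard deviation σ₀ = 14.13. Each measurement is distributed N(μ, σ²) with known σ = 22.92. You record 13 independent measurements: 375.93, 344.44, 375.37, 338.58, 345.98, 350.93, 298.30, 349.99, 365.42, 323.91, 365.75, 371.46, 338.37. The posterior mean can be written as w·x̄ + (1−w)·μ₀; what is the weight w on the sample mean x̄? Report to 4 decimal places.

For Normal data with known variance σ², a Normal(μ₀, σ₀²) prior on μ is conjugate. Posterior precision = 1/σ₀² + n/σ²; posterior mean is the precision-weighted average of μ₀ and x̄.
σ₀² = 14.13² = 199.6569, σ² = 22.92² = 525.3264. Prior precision 1/σ₀² = 1/199.6569; data precision n/σ² = 13/525.3264.
w = (n/σ²)/(1/σ₀² + n/σ²) = n·σ₀²/(σ² + n·σ₀²) = 13·199.6569/(525.3264 + 13·199.6569) = 2595.5397/3120.8661 = 0.8317.

0.8317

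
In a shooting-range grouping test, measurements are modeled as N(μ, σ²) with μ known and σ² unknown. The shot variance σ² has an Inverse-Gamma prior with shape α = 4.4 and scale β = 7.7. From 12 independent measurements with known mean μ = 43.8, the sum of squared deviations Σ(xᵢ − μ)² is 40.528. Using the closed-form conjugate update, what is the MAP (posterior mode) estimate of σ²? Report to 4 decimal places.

2.4530

With known mean μ and an Inverse-Gamma(α, β) prior on σ², the Normal likelihood is conjugate: posterior is Inv-Gamma(α + n/2, β + Σ(xᵢ−μ)²/2).
Posterior: Inv-Gamma(4.4 + 12/2, 7.7 + 40.528/2) = Inv-Gamma(10.40, 27.9640).
Mode = β/(α+1) = 27.9640/11.40 = 2.4530.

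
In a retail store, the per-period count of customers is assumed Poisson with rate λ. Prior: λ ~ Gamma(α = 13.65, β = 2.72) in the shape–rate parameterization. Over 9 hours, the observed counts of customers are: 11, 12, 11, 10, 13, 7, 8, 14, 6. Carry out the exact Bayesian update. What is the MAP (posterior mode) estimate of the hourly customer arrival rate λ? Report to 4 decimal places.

With a Gamma(shape α, rate β) prior, the Poisson likelihood is conjugate: the posterior is Gamma(α + ΣXᵢ, β + n).
Sum of counts S = 92 over n = 9 hours.
Posterior: Gamma(α+S, β+n) = Gamma(13.65+92, 2.72+9) = Gamma(105.65, 11.72).
Mode of Gamma(α,β) for α≥1 is (α−1)/β = 104.65/11.72 = 8.9292.

8.9292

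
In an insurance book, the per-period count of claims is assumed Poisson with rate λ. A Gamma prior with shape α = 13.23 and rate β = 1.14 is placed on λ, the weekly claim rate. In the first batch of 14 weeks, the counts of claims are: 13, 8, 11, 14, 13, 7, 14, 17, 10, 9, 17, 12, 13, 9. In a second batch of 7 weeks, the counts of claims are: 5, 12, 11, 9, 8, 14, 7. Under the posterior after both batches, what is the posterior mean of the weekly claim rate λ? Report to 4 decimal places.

11.1215

With a Gamma(shape α, rate β) prior, the Poisson likelihood is conjugate: the posterior is Gamma(α + ΣXᵢ, β + n).
Batch 1: sum of counts S = 167 over n = 14 weeks.
After batch 1: Gamma(α+S, β+n) = Gamma(13.23+167, 1.14+14) = Gamma(180.23, 15.14).
Batch 2: sum of counts S = 66 over n = 7 weeks.
After batch 2: Gamma(α+S, β+n) = Gamma(180.23+66, 15.14+7) = Gamma(246.23, 22.14).
Posterior mean = α/β = 246.23/22.14 = 11.1215.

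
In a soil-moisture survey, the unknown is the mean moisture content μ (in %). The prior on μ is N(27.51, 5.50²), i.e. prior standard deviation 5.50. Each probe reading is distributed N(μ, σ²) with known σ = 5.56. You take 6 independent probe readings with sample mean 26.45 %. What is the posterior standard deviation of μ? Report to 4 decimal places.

For Normal data with known variance σ², a Normal(μ₀, σ₀²) prior on μ is conjugate. Posterior precision = 1/σ₀² + n/σ²; posterior mean is the precision-weighted average of μ₀ and x̄.
σ₀² = 5.50² = 30.25, σ² = 5.56² = 30.9136; σ² + n·σ₀² = 30.9136 + 6·30.25 = 212.4136.
Posterior precision = 1/σ₀² + n/σ² = 1/30.25 + 6/30.9136 = (σ² + n·σ₀²)/(σ₀²σ²) = 212.4136/(30.25·30.9136); posterior variance σₙ² = σ₀²σ²/(σ² + n·σ₀²) = 30.25·30.9136/212.4136 = 4.402432.
Posterior SD = √σₙ² = √(30.25·30.9136/212.4136) = 2.0982.

2.0982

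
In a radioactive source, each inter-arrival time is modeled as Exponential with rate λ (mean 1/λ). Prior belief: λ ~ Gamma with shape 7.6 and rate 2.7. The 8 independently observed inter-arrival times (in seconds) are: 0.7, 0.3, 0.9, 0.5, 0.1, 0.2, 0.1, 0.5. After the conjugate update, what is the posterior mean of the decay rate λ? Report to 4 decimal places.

With a Gamma(shape α, rate β) prior on the exponential rate λ, the posterior after n observations with total T = Σxᵢ is Gamma(α+n, β+T).
Sum of observations T = 3.3 seconds; n = 8.
Posterior: Gamma(7.6+8, 2.7+3.3) = Gamma(15.6, 6.0).
Posterior mean of λ = α/β = 15.6/6.0 = 2.6000.

2.6000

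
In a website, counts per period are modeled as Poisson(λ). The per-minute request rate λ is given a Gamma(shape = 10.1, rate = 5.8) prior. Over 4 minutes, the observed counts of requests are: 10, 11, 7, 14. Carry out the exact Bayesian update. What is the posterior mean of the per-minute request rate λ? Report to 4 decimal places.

With a Gamma(shape α, rate β) prior, the Poisson likelihood is conjugate: the posterior is Gamma(α + ΣXᵢ, β + n).
Sum of counts S = 42 over n = 4 minutes.
Posterior: Gamma(α+S, β+n) = Gamma(10.1+42, 5.8+4) = Gamma(52.1, 9.8).
Posterior mean = α/β = 52.1/9.8 = 5.3163.

5.3163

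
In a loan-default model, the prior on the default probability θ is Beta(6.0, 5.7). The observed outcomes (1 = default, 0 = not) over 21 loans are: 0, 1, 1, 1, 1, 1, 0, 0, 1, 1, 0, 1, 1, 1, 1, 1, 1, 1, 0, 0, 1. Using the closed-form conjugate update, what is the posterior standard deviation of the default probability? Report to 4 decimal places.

0.0826

The Beta prior is conjugate to a Binomial/Bernoulli likelihood; the update adds successes to α and failures to β.
Posterior: Beta(α+k, β+n−k) = Beta(6.0+15, 5.7+6) = Beta(21.0, 11.7).
Var = αβ/((α+β)²(α+β+1)) = 21.0·11.7/(32.7²·33.7) = 0.00681836; SD = √0.00681836 = 0.0826.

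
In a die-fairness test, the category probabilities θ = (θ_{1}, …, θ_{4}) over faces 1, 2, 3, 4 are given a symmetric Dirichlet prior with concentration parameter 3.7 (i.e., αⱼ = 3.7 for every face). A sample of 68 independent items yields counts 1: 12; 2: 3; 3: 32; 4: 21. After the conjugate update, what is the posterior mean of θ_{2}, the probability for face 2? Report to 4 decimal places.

0.0809

The Dirichlet prior is conjugate to the Multinomial likelihood: each posterior αⱼ = prior αⱼ + observed count nⱼ.
Posterior concentration: (15.7, 6.7, 35.7, 24.7), total = 82.8.
E[θ_{2}|data] = α_{2}/Σα = 6.7/82.8 = 0.0809.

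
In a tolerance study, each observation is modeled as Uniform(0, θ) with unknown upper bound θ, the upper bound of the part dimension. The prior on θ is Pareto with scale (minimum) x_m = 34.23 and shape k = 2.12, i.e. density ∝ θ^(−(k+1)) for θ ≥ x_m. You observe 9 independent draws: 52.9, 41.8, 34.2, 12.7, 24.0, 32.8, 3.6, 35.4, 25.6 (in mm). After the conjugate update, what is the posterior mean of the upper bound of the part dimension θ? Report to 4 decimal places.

A Pareto(scale x_m, shape k) prior on the upper bound θ of Uniform(0, θ) is conjugate: posterior is Pareto(max(x_m, max xᵢ), k + n).
Sample maximum = 52.9; prior scale x_m = 34.23 → posterior scale = max = 52.90.
Posterior shape = 2.12 + 9 = 11.12.
E[θ|data] = k·x_m/(k−1) = 11.12·52.90/10.12 = 58.1273.

58.1273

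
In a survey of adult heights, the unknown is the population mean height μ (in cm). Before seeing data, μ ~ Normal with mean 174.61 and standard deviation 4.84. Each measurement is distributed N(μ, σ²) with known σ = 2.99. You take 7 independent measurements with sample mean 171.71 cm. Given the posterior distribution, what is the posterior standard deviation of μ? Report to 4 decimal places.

For Normal data with known variance σ², a Normal(μ₀, σ₀²) prior on μ is conjugate. Posterior precision = 1/σ₀² + n/σ²; posterior mean is the precision-weighted average of μ₀ and x̄.
σ₀² = 4.84² = 23.4256, σ² = 2.99² = 8.9401; σ² + n·σ₀² = 8.9401 + 7·23.4256 = 172.9193.
Posterior precision = 1/σ₀² + n/σ² = 1/23.4256 + 7/8.9401 = (σ² + n·σ₀²)/(σ₀²σ²) = 172.9193/(23.4256·8.9401); posterior variance σₙ² = σ₀²σ²/(σ² + n·σ₀²) = 23.4256·8.9401/172.9193 = 1.211127.
Posterior SD = √σₙ² = √(23.4256·8.9401/172.9193) = 1.1005.

1.1005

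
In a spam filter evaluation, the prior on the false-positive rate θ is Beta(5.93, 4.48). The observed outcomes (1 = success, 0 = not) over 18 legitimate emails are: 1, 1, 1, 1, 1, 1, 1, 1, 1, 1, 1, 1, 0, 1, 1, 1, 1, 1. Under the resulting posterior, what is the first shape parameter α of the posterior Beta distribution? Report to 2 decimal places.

22.93

The Beta prior is conjugate to a Binomial/Bernoulli likelihood; the update adds successes to α and failures to β.
Posterior: Beta(α+k, β+n−k) = Beta(5.93+17, 4.48+1) = Beta(22.93, 5.48).
Posterior α = 22.93.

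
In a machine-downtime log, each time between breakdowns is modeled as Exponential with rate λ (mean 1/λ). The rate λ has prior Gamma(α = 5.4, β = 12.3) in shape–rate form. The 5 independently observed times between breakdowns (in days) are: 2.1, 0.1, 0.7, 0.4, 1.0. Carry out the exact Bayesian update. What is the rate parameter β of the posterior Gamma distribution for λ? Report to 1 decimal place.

16.6

With a Gamma(shape α, rate β) prior on the exponential rate λ, the posterior after n observations with total T = Σxᵢ is Gamma(α+n, β+T).
Sum of observations T = 4.3 days; n = 5.
Posterior: Gamma(5.4+5, 12.3+4.3) = Gamma(10.4, 16.6).
Posterior β = 16.6.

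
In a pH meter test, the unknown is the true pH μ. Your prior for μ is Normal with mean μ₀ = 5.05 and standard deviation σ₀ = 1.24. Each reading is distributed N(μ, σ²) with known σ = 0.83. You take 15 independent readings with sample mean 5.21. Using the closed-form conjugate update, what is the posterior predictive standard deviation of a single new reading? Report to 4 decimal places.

0.8564

For Normal data with known variance σ², a Normal(μ₀, σ₀²) prior on μ is conjugate. Posterior precision = 1/σ₀² + n/σ²; posterior mean is the precision-weighted average of μ₀ and x̄.
σ₀² = 1.24² = 1.5376, σ² = 0.83² = 0.6889; σ² + n·σ₀² = 0.6889 + 15·1.5376 = 23.7529.
Posterior precision = 1/σ₀² + n/σ² = 1/1.5376 + 15/0.6889 = (σ² + n·σ₀²)/(σ₀²σ²) = 23.7529/(1.5376·0.6889); posterior variance σₙ² = σ₀²σ²/(σ² + n·σ₀²) = 1.5376·0.6889/23.7529 = 0.044595.
Predictive variance for one new observation = σₙ² + σ² = 1.5376·0.6889/23.7529 + 0.6889 = σ²·(σ₀² + 23.7529)/23.7529 = 0.6889·25.2905/23.7529 = 0.733495; SD = √(0.6889·25.2905/23.7529) = 0.8564.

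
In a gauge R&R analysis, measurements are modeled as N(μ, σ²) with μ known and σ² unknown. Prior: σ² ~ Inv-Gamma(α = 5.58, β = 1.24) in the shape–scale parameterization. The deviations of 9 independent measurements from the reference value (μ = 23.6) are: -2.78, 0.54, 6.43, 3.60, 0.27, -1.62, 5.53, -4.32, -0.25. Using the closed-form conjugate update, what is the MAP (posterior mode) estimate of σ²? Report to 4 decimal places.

With known mean μ and an Inverse-Gamma(α, β) prior on σ², the Normal likelihood is conjugate: posterior is Inv-Gamma(α + n/2, β + Σ(xᵢ−μ)²/2).
Σ(xᵢ−μ)² = (-2.78)² + (0.54)² + (6.43)² + (3.60)² + (0.27)² + (-1.62)² + (5.53)² + (-4.32)² + (-0.25)² = 114.3280.
Posterior: Inv-Gamma(5.58 + 9/2, 1.24 + 114.3280/2) = Inv-Gamma(10.08, 58.40400).
Mode = β/(α+1) = 58.40400/11.08 = 5.2711.

5.2711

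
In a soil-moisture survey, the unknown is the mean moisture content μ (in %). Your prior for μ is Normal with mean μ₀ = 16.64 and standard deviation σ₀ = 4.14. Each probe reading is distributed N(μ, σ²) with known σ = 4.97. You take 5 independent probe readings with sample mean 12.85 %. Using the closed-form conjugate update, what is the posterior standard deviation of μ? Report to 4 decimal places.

For Normal data with known variance σ², a Normal(μ₀, σ₀²) prior on μ is conjugate. Posterior precision = 1/σ₀² + n/σ²; posterior mean is the precision-weighted average of μ₀ and x̄.
σ₀² = 4.14² = 17.1396, σ² = 4.97² = 24.7009; σ² + n·σ₀² = 24.7009 + 5·17.1396 = 110.3989.
Posterior precision = 1/σ₀² + n/σ² = 1/17.1396 + 5/24.7009 = (σ² + n·σ₀²)/(σ₀²σ²) = 110.3989/(17.1396·24.7009); posterior variance σₙ² = σ₀²σ²/(σ² + n·σ₀²) = 17.1396·24.7009/110.3989 = 3.834853.
Posterior SD = √σₙ² = √(17.1396·24.7009/110.3989) = 1.9583.

1.9583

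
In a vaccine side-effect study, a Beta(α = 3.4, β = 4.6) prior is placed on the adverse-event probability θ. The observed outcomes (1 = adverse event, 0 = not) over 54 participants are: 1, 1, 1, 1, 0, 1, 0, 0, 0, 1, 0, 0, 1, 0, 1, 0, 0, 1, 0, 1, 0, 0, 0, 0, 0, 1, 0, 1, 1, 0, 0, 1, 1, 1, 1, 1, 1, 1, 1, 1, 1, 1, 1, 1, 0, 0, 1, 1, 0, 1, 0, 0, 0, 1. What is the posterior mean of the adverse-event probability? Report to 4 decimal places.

0.5387

The Beta prior is conjugate to a Binomial/Bernoulli likelihood; the update adds successes to α and failures to β.
Posterior: Beta(α+k, β+n−k) = Beta(3.4+30, 4.6+24) = Beta(33.4, 28.6).
Posterior mean = α/(α+β) = 33.4/62.0 = 0.5387.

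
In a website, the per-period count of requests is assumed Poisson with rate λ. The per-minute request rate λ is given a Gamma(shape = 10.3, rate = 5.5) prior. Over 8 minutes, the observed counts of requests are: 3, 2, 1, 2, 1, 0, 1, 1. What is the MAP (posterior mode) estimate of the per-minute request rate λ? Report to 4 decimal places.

With a Gamma(shape α, rate β) prior, the Poisson likelihood is conjugate: the posterior is Gamma(α + ΣXᵢ, β + n).
Sum of counts S = 11 over n = 8 minutes.
Posterior: Gamma(α+S, β+n) = Gamma(10.3+11, 5.5+8) = Gamma(21.3, 13.5).
Mode of Gamma(α,β) for α≥1 is (α−1)/β = 20.3/13.5 = 1.5037.

1.5037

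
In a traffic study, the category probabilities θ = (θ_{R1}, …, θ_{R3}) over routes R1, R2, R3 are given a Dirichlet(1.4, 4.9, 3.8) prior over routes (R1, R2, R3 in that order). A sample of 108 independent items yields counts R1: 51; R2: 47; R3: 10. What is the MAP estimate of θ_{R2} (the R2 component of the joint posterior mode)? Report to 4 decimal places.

0.4422

The Dirichlet prior is conjugate to the Multinomial likelihood: each posterior αⱼ = prior αⱼ + observed count nⱼ.
Posterior concentration: (52.4, 51.9, 13.8), total = 118.1.
Joint mode component: (α_{R2}−1)/(Σα−K) = 50.9/115.1 = 0.4422.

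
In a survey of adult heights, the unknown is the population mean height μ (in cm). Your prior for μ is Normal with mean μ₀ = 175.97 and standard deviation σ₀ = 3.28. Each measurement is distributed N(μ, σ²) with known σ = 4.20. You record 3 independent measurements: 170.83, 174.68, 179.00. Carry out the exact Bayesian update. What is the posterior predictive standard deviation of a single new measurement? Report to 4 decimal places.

For Normal data with known variance σ², a Normal(μ₀, σ₀²) prior on μ is conjugate. Posterior precision = 1/σ₀² + n/σ²; posterior mean is the precision-weighted average of μ₀ and x̄.
σ₀² = 3.28² = 10.7584, σ² = 4.20² = 17.64; σ² + n·σ₀² = 17.64 + 3·10.7584 = 49.9152.
Posterior precision = 1/σ₀² + n/σ² = 1/10.7584 + 3/17.64 = (σ² + n·σ₀²)/(σ₀²σ²) = 49.9152/(10.7584·17.64); posterior variance σₙ² = σ₀²σ²/(σ² + n·σ₀²) = 10.7584·17.64/49.9152 = 3.802012.
Predictive variance for one new observation = σₙ² + σ² = 10.7584·17.64/49.9152 + 17.64 = σ²·(σ₀² + 49.9152)/49.9152 = 17.64·60.6736/49.9152 = 21.442012; SD = √(17.64·60.6736/49.9152) = 4.6306.

4.6306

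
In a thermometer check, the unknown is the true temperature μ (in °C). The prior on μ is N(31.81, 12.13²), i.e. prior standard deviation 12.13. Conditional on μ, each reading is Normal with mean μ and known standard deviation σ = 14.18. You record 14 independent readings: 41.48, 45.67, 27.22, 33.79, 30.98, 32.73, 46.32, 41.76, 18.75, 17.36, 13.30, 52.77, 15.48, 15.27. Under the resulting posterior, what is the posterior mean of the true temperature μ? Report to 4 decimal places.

30.9991

For Normal data with known variance σ², a Normal(μ₀, σ₀²) prior on μ is conjugate. Posterior precision = 1/σ₀² + n/σ²; posterior mean is the precision-weighted average of μ₀ and x̄.
Σxᵢ = 41.48 + 45.67 + 27.22 + 33.79 + 30.98 + 32.73 + 46.32 + 41.76 + 18.75 + 17.36 + 13.30 + 52.77 + 15.48 + 15.27 = 432.88, so n·x̄ = 432.88.
σ₀² = 12.13² = 147.1369, σ² = 14.18² = 201.0724; σ² + n·σ₀² = 201.0724 + 14·147.1369 = 2260.989.
Posterior mean = (μ₀/σ₀² + n·x̄/σ²)/(1/σ₀² + n/σ²) = (σ²·μ₀ + σ₀²·n·x̄)/(σ² + n·σ₀²) = (201.0724·31.81 + 147.1369·432.88)/2260.989 = 70088.734316/2260.989 = 30.9991.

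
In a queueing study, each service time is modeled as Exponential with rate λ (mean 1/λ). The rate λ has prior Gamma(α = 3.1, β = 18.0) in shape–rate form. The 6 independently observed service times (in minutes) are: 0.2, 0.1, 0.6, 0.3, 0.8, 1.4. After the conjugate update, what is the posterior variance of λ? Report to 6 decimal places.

With a Gamma(shape α, rate β) prior on the exponential rate λ, the posterior after n observations with total T = Σxᵢ is Gamma(α+n, β+T).
Sum of observations T = 3.4 minutes; n = 6.
Posterior: Gamma(3.1+6, 18.0+3.4) = Gamma(9.1, 21.4).
Var = α/β² = 0.019871.

0.019871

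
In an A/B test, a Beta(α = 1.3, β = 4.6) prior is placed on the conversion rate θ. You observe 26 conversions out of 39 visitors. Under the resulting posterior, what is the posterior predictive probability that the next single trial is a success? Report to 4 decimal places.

0.6080

The Beta prior is conjugate to a Binomial/Bernoulli likelihood; the update adds successes to α and failures to β.
Posterior: Beta(α+k, β+n−k) = Beta(1.3+26, 4.6+13) = Beta(27.3, 17.6).
For a single future Bernoulli trial, P(success | data) = α/(α+β) = 0.6080.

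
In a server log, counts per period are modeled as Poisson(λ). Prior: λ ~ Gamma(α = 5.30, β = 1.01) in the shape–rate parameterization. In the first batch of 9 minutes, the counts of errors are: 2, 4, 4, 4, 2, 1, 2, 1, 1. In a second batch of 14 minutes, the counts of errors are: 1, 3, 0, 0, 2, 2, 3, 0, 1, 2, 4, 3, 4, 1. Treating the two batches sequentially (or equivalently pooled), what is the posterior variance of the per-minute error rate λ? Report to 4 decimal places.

With a Gamma(shape α, rate β) prior, the Poisson likelihood is conjugate: the posterior is Gamma(α + ΣXᵢ, β + n).
Batch 1: sum of counts S = 21 over n = 9 minutes.
After batch 1: Gamma(α+S, β+n) = Gamma(5.30+21, 1.01+9) = Gamma(26.30, 10.01).
Batch 2: sum of counts S = 26 over n = 14 minutes.
After batch 2: Gamma(α+S, β+n) = Gamma(26.30+26, 10.01+14) = Gamma(52.30, 24.01).
Var = α/β² = 52.30/24.01² = 0.0907.

0.0907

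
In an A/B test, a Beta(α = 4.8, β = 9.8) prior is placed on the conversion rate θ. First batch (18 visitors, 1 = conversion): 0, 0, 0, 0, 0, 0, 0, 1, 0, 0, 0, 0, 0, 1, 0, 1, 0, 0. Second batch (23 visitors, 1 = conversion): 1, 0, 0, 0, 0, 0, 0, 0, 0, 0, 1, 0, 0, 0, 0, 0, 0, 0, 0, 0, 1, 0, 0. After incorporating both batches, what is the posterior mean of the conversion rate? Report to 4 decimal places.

0.1942

The Beta prior is conjugate to a Binomial/Bernoulli likelihood; the update adds successes to α and failures to β.
After batch 1: Beta(4.8+3, 9.8+15) = Beta(7.8, 24.8).
After batch 2: Beta(7.8+3, 24.8+20) = Beta(10.8, 44.8).
Posterior mean = α/(α+β) = 10.8/55.6 = 0.1942.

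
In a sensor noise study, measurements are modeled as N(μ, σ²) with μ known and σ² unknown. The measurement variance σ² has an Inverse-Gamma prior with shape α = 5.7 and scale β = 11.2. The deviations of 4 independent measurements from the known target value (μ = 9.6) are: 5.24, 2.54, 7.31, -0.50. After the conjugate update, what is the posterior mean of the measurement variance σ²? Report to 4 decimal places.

With known mean μ and an Inverse-Gamma(α, β) prior on σ², the Normal likelihood is conjugate: posterior is Inv-Gamma(α + n/2, β + Σ(xᵢ−μ)²/2).
Σ(xᵢ−μ)² = (5.24)² + (2.54)² + (7.31)² + (-0.50)² = 87.5953.
Posterior: Inv-Gamma(5.7 + 4/2, 11.2 + 87.5953/2) = Inv-Gamma(7.70, 54.99765).
E[σ²|data] = β/(α−1) = 54.99765/6.70 = 8.2086.

8.2086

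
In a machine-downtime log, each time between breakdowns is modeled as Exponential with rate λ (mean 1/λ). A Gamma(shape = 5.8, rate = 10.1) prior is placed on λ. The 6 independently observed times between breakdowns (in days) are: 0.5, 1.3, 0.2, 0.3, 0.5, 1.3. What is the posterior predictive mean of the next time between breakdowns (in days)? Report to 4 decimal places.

With a Gamma(shape α, rate β) prior on the exponential rate λ, the posterior after n observations with total T = Σxᵢ is Gamma(α+n, β+T).
Sum of observations T = 4.1 days; n = 6.
Posterior: Gamma(5.8+6, 10.1+4.1) = Gamma(11.8, 14.2).
The predictive distribution for the next observation is Lomax; its mean is β/(α−1) = 14.2/10.8 = 1.3148.

1.3148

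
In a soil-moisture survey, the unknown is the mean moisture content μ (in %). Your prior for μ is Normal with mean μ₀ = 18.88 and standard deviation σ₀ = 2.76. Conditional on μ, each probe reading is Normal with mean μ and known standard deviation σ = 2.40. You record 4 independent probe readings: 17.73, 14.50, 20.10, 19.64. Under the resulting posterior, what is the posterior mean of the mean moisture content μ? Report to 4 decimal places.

18.1336

For Normal data with known variance σ², a Normal(μ₀, σ₀²) prior on μ is conjugate. Posterior precision = 1/σ₀² + n/σ²; posterior mean is the precision-weighted average of μ₀ and x̄.
Σxᵢ = 17.73 + 14.50 + 20.10 + 19.64 = 71.97, so n·x̄ = 71.97.
σ₀² = 2.76² = 7.6176, σ² = 2.40² = 5.76; σ² + n·σ₀² = 5.76 + 4·7.6176 = 36.2304.
Posterior mean = (μ₀/σ₀² + n·x̄/σ²)/(1/σ₀² + n/σ²) = (σ²·μ₀ + σ₀²·n·x̄)/(σ² + n·σ₀²) = (5.76·18.88 + 7.6176·71.97)/36.2304 = 656.987472/36.2304 = 18.1336.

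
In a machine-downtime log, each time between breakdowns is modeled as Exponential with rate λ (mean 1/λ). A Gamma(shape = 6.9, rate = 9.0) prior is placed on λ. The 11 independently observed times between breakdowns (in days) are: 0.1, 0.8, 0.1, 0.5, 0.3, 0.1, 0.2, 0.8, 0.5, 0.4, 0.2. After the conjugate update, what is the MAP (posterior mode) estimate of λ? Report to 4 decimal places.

1.3000

With a Gamma(shape α, rate β) prior on the exponential rate λ, the posterior after n observations with total T = Σxᵢ is Gamma(α+n, β+T).
Sum of observations T = 4.0 days; n = 11.
Posterior: Gamma(6.9+11, 9.0+4.0) = Gamma(17.9, 13.0).
Mode = (α−1)/β = 1.3000.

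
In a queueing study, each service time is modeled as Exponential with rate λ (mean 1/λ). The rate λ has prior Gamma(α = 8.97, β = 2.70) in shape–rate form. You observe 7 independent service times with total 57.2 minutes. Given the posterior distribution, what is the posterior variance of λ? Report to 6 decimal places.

0.004451

With a Gamma(shape α, rate β) prior on the exponential rate λ, the posterior after n observations with total T = Σxᵢ is Gamma(α+n, β+T).
Posterior: Gamma(8.97+7, 2.70+57.2) = Gamma(15.97, 59.90).
Var = α/β² = 0.004451.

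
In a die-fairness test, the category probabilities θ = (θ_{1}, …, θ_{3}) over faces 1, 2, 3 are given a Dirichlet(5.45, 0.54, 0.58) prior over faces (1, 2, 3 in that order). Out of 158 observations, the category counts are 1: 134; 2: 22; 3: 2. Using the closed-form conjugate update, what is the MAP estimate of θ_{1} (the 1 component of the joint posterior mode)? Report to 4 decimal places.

The Dirichlet prior is conjugate to the Multinomial likelihood: each posterior αⱼ = prior αⱼ + observed count nⱼ.
Posterior concentration: (139.45, 22.54, 2.58), total = 164.57.
Joint mode component: (α_{1}−1)/(Σα−K) = 138.45/161.57 = 0.8569.

0.8569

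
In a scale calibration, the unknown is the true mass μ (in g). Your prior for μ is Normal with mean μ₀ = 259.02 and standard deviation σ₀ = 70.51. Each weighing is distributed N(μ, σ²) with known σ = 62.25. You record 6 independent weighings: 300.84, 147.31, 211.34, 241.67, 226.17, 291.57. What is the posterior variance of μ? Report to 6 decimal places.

571.591171

For Normal data with known variance σ², a Normal(μ₀, σ₀²) prior on μ is conjugate. Posterior precision = 1/σ₀² + n/σ²; posterior mean is the precision-weighted average of μ₀ and x̄.
σ₀² = 70.51² = 4971.6601, σ² = 62.25² = 3875.0625; σ² + n·σ₀² = 3875.0625 + 6·4971.6601 = 33705.0231.
Posterior precision = 1/σ₀² + n/σ² = 1/4971.6601 + 6/3875.0625 = (σ² + n·σ₀²)/(σ₀²σ²) = 33705.0231/(4971.6601·3875.0625); posterior variance σₙ² = σ₀²σ²/(σ² + n·σ₀²) = 4971.6601·3875.0625/33705.0231 = 571.591171.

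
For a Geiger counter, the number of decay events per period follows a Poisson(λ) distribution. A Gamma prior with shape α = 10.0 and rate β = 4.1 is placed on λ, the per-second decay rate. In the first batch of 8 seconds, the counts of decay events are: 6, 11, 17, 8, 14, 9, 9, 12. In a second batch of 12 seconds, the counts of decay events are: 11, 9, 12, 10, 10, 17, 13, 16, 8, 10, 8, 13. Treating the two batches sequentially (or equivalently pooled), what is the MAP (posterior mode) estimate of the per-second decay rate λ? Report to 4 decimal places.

With a Gamma(shape α, rate β) prior, the Poisson likelihood is conjugate: the posterior is Gamma(α + ΣXᵢ, β + n).
Batch 1: sum of counts S = 86 over n = 8 seconds.
After batch 1: Gamma(α+S, β+n) = Gamma(10.0+86, 4.1+8) = Gamma(96.0, 12.1).
Batch 2: sum of counts S = 137 over n = 12 seconds.
After batch 2: Gamma(α+S, β+n) = Gamma(96.0+137, 12.1+12) = Gamma(233.0, 24.1).
Mode of Gamma(α,β) for α≥1 is (α−1)/β = 232.0/24.1 = 9.6266.

9.6266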